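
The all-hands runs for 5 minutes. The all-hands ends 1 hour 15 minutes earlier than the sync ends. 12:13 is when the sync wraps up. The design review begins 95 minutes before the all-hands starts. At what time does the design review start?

09:18

The all-hands ends at 12:13 − 75 min = 10:58.
The all-hands starts at 10:58 − 5 min = 10:53.
The design review starts at 10:53 − 95 min = 09:18.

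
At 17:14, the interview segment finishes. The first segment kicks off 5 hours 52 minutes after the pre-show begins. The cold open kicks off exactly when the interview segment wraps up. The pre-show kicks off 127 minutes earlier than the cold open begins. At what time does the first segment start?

20:59

The cold open starts at 17:14.
The pre-show starts at 17:14 − 127 min = 15:07.
The first segment starts at 15:07 + 352 min = 20:59.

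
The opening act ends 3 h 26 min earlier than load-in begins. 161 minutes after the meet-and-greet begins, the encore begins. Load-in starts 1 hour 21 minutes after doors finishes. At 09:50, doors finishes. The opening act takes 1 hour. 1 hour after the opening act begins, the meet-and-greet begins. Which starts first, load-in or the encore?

Load-in starts at 09:50 + 81 min = 11:11.
The opening act ends at 11:11 − 206 min = 07:45.
The opening act starts at 07:45 − 60 min = 06:45.
The meet-and-greet starts at 06:45 + 60 min = 07:45.
The encore starts at 07:45 + 161 min = 10:26.
Load-in starts at 11:11 and the encore starts at 10:26, so the encore is first.

the encore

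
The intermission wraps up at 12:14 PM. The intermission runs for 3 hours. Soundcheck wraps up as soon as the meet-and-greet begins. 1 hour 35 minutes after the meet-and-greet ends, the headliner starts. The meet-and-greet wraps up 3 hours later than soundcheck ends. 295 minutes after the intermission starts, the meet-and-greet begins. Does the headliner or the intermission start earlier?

The intermission starts at 12:14 PM − 180 min = 9:14 AM.
The meet-and-greet starts at 9:14 AM + 295 min = 2:09 PM.
So soundcheck ends at 2:09 PM.
The meet-and-greet ends at 2:09 PM + 180 min = 5:09 PM.
The headliner starts at 5:09 PM + 95 min = 6:44 PM.
The headliner starts at 6:44 PM and the intermission starts at 9:14 AM, so the intermission is first.

the intermission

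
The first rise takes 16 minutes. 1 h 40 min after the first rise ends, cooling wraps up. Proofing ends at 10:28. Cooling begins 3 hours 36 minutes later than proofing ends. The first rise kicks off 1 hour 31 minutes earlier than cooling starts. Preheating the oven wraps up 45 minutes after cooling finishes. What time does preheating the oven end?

Cooling starts at 10:28 + 216 min = 14:04.
The first rise starts at 14:04 − 91 min = 12:33.
The first rise ends at 12:33 + 16 min = 12:49.
Cooling ends at 12:49 + 100 min = 14:29.
Preheating the oven ends at 14:29 + 45 min = 15:14.

15:14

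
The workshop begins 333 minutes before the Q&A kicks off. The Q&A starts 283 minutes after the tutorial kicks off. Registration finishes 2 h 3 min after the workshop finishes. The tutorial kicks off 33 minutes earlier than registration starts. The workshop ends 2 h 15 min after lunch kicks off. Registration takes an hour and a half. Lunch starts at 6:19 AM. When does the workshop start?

7:44 AM

The workshop ends at 6:19 AM + 135 min = 8:34 AM.
Registration ends at 8:34 AM + 123 min = 10:37 AM.
Registration starts at 10:37 AM − 90 min = 9:07 AM.
The tutorial starts at 9:07 AM − 33 min = 8:34 AM.
The Q&A starts at 8:34 AM + 283 min = 1:17 PM.
The workshop starts at 1:17 PM − 333 min = 7:44 AM.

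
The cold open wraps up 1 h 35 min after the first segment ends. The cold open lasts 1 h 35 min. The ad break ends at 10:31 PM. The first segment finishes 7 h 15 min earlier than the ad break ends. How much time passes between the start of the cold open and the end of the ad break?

The first segment ends at 10:31 PM − 435 min = 3:16 PM.
The cold open ends at 3:16 PM + 95 min = 4:51 PM.
The cold open starts at 4:51 PM − 95 min = 3:16 PM.
From 3:16 PM to 10:31 PM is 435 minutes.

435 minutes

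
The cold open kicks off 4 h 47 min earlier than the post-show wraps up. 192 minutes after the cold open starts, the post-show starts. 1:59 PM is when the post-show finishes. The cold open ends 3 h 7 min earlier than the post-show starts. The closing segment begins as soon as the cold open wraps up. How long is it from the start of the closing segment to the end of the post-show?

4 h 42 min

The cold open starts at 1:59 PM − 287 min = 9:12 AM.
The post-show starts at 9:12 AM + 192 min = 12:24 PM.
The cold open ends at 12:24 PM − 187 min = 9:17 AM.
So the closing segment starts at 9:17 AM.
From 9:17 AM to 1:59 PM is 4 h 42 min.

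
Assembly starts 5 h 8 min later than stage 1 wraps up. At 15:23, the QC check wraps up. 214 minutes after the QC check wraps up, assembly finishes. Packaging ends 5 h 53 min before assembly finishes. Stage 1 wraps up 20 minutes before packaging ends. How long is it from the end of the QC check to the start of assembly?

2 h 29 min

Assembly ends at 15:23 + 214 min = 18:57.
Packaging ends at 18:57 − 353 min = 13:04.
Stage 1 ends at 13:04 − 20 min = 12:44.
Assembly starts at 12:44 + 308 min = 17:52.
From 15:23 to 17:52 is 2 h 29 min.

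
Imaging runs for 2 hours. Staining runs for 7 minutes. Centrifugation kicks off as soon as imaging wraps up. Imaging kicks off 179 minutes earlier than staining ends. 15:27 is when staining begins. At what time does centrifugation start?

Staining ends at 15:27 + 7 min = 15:34.
Imaging starts at 15:34 − 179 min = 12:35.
Imaging ends at 12:35 + 120 min = 14:35.
So centrifugation starts at 14:35.

14:35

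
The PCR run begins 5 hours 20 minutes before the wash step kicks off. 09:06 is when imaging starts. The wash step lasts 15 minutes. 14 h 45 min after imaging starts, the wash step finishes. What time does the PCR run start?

The wash step ends at 09:06 + 885 min = 23:51.
The wash step starts at 23:51 − 15 min = 23:36.
The PCR run starts at 23:36 − 320 min = 18:16.

18:16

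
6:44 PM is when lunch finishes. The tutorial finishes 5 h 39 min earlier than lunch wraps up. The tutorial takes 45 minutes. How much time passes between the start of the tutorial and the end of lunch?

384 minutes

The tutorial ends at 6:44 PM − 339 min = 1:05 PM.
The tutorial starts at 1:05 PM − 45 min = 12:20 PM.
From 12:20 PM to 6:44 PM is 384 minutes.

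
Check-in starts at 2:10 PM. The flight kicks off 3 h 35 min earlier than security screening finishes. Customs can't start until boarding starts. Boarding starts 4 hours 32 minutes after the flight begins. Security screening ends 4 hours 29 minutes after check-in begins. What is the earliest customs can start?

Security screening ends at 2:10 PM + 269 min = 6:39 PM.
The flight starts at 6:39 PM − 215 min = 3:04 PM.
Boarding starts at 3:04 PM + 272 min = 7:36 PM.
Customs is bounded by boarding, so the earliest it can start is 7:36 PM.

7:36 PM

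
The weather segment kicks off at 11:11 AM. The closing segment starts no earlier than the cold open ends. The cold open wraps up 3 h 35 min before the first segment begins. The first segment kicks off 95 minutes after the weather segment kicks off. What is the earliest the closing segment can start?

9:11 AM

The first segment starts at 11:11 AM + 95 min = 12:46 PM.
The cold open ends at 12:46 PM − 215 min = 9:11 AM.
The closing segment is bounded by the cold open, so the earliest it can start is 9:11 AM.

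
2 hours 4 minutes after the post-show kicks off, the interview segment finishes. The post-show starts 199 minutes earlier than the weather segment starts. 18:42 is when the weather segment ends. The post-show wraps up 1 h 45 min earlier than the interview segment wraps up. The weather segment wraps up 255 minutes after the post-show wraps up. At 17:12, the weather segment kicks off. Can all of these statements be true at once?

The post-show starts at 17:12 − 199 min = 13:53.
The interview segment ends at 13:53 + 124 min = 15:57.
The post-show ends at 15:57 − 105 min = 14:12.
The weather segment ends at 14:12 + 255 min = 18:27.
But the weather segment is also said to end at 18:42 — a 15-minute conflict.

No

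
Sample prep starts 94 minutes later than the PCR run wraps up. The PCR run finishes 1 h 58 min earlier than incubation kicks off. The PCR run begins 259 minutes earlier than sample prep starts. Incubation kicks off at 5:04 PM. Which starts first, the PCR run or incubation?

the PCR run

The PCR run ends at 5:04 PM − 118 min = 3:06 PM.
Sample prep starts at 3:06 PM + 94 min = 4:40 PM.
The PCR run starts at 4:40 PM − 259 min = 12:21 PM.
The PCR run starts at 12:21 PM and incubation starts at 5:04 PM, so the PCR run is first.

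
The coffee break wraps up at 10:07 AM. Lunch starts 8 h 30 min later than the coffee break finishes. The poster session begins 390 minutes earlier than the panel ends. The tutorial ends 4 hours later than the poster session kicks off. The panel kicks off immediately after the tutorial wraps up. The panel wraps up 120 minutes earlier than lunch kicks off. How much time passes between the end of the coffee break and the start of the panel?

240 minutes

Lunch starts at 10:07 AM + 510 min = 6:37 PM.
The panel ends at 6:37 PM − 120 min = 4:37 PM.
The poster session starts at 4:37 PM − 390 min = 10:07 AM.
The tutorial ends at 10:07 AM + 240 min = 2:07 PM.
So the panel starts at 2:07 PM.
From 10:07 AM to 2:07 PM is 240 minutes.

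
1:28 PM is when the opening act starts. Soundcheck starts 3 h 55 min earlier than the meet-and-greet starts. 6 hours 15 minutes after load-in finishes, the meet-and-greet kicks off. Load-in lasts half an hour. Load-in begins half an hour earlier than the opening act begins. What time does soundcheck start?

Load-in starts at 1:28 PM − 30 min = 12:58 PM.
Load-in ends at 12:58 PM + 30 min = 1:28 PM.
The meet-and-greet starts at 1:28 PM + 375 min = 7:43 PM.
Soundcheck starts at 7:43 PM − 235 min = 3:48 PM.

3:48 PM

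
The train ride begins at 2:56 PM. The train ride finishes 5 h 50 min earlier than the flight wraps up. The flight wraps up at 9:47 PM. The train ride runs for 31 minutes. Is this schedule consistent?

The train ride ends at 9:47 PM − 350 min = 3:57 PM.
The train ride starts at 3:57 PM − 31 min = 3:26 PM.
But the train ride is also said to start at 2:56 PM — a 30-minute conflict.

No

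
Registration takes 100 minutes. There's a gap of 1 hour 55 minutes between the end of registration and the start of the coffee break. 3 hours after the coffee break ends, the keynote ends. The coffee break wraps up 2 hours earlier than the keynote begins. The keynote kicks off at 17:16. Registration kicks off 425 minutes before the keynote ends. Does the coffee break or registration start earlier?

registration

The coffee break ends at 17:16 − 120 min = 15:16.
The keynote ends at 15:16 + 180 min = 18:16.
Registration starts at 18:16 − 425 min = 11:11.
Registration ends at 11:11 + 100 min = 12:51.
The coffee break starts at 12:51 + 115 min = 14:46.
The coffee break starts at 14:46 and registration starts at 11:11, so registration is first.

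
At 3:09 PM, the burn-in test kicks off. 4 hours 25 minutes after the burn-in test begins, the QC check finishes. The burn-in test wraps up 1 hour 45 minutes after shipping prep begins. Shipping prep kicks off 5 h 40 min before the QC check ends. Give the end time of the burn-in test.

The QC check ends at 3:09 PM + 265 min = 7:34 PM.
Shipping prep starts at 7:34 PM − 340 min = 1:54 PM.
The burn-in test ends at 1:54 PM + 105 min = 3:39 PM.

3:39 PM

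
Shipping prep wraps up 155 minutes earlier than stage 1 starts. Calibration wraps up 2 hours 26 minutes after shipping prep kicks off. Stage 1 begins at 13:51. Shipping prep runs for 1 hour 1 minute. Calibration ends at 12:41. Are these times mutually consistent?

Shipping prep ends at 13:51 − 155 min = 11:16.
Shipping prep starts at 11:16 − 61 min = 10:15.
Calibration ends at 10:15 + 146 min = 12:41.
That matches the stated 12:41, so the schedule is consistent.

Yes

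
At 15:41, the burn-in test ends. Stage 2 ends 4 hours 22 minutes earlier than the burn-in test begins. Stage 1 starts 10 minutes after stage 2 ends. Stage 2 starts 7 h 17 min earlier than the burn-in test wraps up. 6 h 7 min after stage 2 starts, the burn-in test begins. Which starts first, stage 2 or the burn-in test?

stage 2

Stage 2 starts at 15:41 − 437 min = 08:24.
The burn-in test starts at 08:24 + 367 min = 14:31.
Stage 2 starts at 08:24 and the burn-in test starts at 14:31, so stage 2 is first.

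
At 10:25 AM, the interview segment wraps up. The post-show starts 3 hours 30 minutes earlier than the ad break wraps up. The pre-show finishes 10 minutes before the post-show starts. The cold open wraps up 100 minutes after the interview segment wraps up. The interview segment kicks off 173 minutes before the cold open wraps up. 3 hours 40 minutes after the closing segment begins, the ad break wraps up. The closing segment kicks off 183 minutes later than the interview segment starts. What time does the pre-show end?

The cold open ends at 10:25 AM + 100 min = 12:05 PM.
The interview segment starts at 12:05 PM − 173 min = 9:12 AM.
The closing segment starts at 9:12 AM + 183 min = 12:15 PM.
The ad break ends at 12:15 PM + 220 min = 3:55 PM.
The post-show starts at 3:55 PM − 210 min = 12:25 PM.
The pre-show ends at 12:25 PM − 10 min = 12:15 PM.

12:15 PM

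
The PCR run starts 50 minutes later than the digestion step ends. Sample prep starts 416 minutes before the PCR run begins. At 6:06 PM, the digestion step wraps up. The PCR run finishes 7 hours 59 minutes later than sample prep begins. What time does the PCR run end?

The PCR run starts at 6:06 PM + 50 min = 6:56 PM.
Sample prep starts at 6:56 PM − 416 min = 12:00 PM.
The PCR run ends at 12:00 PM + 479 min = 7:59 PM.

7:59 PM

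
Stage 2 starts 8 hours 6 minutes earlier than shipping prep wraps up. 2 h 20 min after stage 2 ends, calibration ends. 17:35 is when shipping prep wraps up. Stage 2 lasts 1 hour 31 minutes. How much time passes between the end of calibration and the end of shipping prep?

Stage 2 starts at 17:35 − 486 min = 09:29.
Stage 2 ends at 09:29 + 91 min = 11:00.
Calibration ends at 11:00 + 140 min = 13:20.
From 13:20 to 17:35 is 255 minutes.

255 minutes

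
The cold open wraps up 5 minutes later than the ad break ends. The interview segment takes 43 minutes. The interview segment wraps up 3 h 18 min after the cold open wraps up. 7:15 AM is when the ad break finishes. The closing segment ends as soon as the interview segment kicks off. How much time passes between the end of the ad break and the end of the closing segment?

2 hours 40 minutes

The cold open ends at 7:15 AM + 5 min = 7:20 AM.
The interview segment ends at 7:20 AM + 198 min = 10:38 AM.
The interview segment starts at 10:38 AM − 43 min = 9:55 AM.
So the closing segment ends at 9:55 AM.
From 7:15 AM to 9:55 AM is 2 hours 40 minutes.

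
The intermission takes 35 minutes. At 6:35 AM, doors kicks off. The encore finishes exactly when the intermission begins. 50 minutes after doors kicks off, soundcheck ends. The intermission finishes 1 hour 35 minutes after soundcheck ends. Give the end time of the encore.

Soundcheck ends at 6:35 AM + 50 min = 7:25 AM.
The intermission ends at 7:25 AM + 95 min = 9:00 AM.
The intermission starts at 9:00 AM − 35 min = 8:25 AM.
So the encore ends at 8:25 AM.

8:25 AM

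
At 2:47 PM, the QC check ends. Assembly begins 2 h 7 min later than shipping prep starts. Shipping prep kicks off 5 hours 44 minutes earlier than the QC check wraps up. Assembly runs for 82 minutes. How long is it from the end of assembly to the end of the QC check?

Shipping prep starts at 2:47 PM − 344 min = 9:03 AM.
Assembly starts at 9:03 AM + 127 min = 11:10 AM.
Assembly ends at 11:10 AM + 82 min = 12:32 PM.
From 12:32 PM to 2:47 PM is 2 hours 15 minutes.

2 hours 15 minutes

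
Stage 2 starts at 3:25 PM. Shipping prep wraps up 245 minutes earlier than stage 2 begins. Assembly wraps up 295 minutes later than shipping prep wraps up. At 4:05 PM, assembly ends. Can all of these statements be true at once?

No

Shipping prep ends at 3:25 PM − 245 min = 11:20 AM.
Assembly ends at 11:20 AM + 295 min = 4:15 PM.
But assembly is also said to end at 4:05 PM — a 10-minute conflict.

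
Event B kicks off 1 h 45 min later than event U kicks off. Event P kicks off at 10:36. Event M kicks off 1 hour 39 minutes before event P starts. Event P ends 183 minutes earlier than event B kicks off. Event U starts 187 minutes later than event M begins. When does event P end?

Event M starts at 10:36 − 99 min = 08:57.
Event U starts at 08:57 + 187 min = 12:04.
Event B starts at 12:04 + 105 min = 13:49.
Event P ends at 13:49 − 183 min = 10:46.

10:46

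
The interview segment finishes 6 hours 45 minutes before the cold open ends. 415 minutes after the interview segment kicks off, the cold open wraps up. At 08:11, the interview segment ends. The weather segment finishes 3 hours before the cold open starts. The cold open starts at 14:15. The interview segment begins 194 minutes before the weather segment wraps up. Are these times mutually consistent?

The weather segment ends at 14:15 − 180 min = 11:15.
The interview segment starts at 11:15 − 194 min = 08:01.
The cold open ends at 08:01 + 415 min = 14:56.
The interview segment ends at 14:56 − 405 min = 08:11.
That matches the stated 08:11, so the schedule is consistent.

Yes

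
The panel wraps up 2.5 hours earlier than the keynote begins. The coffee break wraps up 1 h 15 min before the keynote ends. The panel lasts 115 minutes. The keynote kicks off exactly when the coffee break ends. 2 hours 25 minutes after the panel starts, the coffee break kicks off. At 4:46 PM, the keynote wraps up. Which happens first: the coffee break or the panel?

the panel

The coffee break ends at 4:46 PM − 75 min = 3:31 PM.
So the keynote starts at 3:31 PM.
The panel ends at 3:31 PM − 150 min = 1:01 PM.
The panel starts at 1:01 PM − 115 min = 11:06 AM.
The coffee break starts at 11:06 AM + 145 min = 1:31 PM.
The coffee break starts at 1:31 PM and the panel starts at 11:06 AM, so the panel is first.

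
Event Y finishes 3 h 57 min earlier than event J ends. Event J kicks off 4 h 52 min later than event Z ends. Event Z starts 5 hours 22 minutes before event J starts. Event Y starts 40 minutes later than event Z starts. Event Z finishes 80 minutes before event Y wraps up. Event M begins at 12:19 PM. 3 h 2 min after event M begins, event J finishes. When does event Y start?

Event J ends at 12:19 PM + 182 min = 3:21 PM.
Event Y ends at 3:21 PM − 237 min = 11:24 AM.
Event Z ends at 11:24 AM − 80 min = 10:04 AM.
Event J starts at 10:04 AM + 292 min = 2:56 PM.
Event Z starts at 2:56 PM − 322 min = 9:34 AM.
Event Y starts at 9:34 AM + 40 min = 10:14 AM.

10:14 AM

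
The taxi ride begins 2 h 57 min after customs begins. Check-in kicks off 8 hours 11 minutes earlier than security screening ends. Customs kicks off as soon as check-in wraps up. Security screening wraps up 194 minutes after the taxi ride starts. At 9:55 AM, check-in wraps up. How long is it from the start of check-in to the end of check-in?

2 hours

Customs starts at 9:55 AM.
The taxi ride starts at 9:55 AM + 177 min = 12:52 PM.
Security screening ends at 12:52 PM + 194 min = 4:06 PM.
Check-in starts at 4:06 PM − 491 min = 7:55 AM.
From 7:55 AM to 9:55 AM is 2 hours.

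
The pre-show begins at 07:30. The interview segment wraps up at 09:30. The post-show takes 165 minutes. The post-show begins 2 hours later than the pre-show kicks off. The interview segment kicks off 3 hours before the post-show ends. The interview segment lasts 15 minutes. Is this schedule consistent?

The post-show starts at 07:30 + 120 min = 09:30.
The post-show ends at 09:30 + 165 min = 12:15.
The interview segment starts at 12:15 − 180 min = 09:15.
The interview segment ends at 09:15 + 15 min = 09:30.
That matches the stated 09:30, so the schedule is consistent.

Yes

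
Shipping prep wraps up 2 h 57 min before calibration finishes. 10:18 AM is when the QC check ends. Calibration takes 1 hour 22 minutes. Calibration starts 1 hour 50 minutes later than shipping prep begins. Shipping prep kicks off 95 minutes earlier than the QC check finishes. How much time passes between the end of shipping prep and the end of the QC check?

Shipping prep starts at 10:18 AM − 95 min = 8:43 AM.
Calibration starts at 8:43 AM + 110 min = 10:33 AM.
Calibration ends at 10:33 AM + 82 min = 11:55 AM.
Shipping prep ends at 11:55 AM − 177 min = 8:58 AM.
From 8:58 AM to 10:18 AM is 80 minutes.

80 minutes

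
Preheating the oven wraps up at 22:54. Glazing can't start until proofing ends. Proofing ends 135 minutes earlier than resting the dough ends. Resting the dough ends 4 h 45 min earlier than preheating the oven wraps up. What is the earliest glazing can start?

15:54

Resting the dough ends at 22:54 − 285 min = 18:09.
Proofing ends at 18:09 − 135 min = 15:54.
Glazing is bounded by proofing, so the earliest it can start is 15:54.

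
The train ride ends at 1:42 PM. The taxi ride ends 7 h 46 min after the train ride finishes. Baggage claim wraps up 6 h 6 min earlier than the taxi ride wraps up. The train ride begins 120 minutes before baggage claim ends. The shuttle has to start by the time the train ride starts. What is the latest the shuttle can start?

The taxi ride ends at 1:42 PM + 466 min = 9:28 PM.
Baggage claim ends at 9:28 PM − 366 min = 3:22 PM.
The train ride starts at 3:22 PM − 120 min = 1:22 PM.
The shuttle is bounded by the train ride, so the latest it can start is 1:22 PM.

1:22 PM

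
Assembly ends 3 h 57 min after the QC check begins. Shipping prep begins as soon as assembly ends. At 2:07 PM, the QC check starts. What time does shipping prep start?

Assembly ends at 2:07 PM + 237 min = 6:04 PM.
So shipping prep starts at 6:04 PM.

6:04 PM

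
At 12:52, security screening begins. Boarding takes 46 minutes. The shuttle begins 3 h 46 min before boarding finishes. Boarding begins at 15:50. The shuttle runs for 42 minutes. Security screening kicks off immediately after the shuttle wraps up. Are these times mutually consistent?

Boarding ends at 15:50 + 46 min = 16:36.
The shuttle starts at 16:36 − 226 min = 12:50.
The shuttle ends at 12:50 + 42 min = 13:32.
So security screening starts at 13:32.
But security screening is also said to start at 12:52 — a 40-minute conflict.

No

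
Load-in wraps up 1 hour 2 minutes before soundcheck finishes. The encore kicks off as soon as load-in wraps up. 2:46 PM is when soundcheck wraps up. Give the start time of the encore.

Load-in ends at 2:46 PM − 62 min = 1:44 PM.
So the encore starts at 1:44 PM.

1:44 PM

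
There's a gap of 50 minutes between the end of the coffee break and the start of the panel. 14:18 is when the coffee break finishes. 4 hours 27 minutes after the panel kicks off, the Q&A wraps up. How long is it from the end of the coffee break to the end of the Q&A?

The panel starts at 14:18 + 50 min = 15:08.
The Q&A ends at 15:08 + 267 min = 19:35.
From 14:18 to 19:35 is 5 h 17 min.

5 h 17 min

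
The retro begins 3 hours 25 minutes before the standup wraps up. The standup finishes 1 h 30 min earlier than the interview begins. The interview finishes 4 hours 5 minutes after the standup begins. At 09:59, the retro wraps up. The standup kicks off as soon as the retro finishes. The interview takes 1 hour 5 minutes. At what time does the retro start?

08:04

The standup starts at 09:59.
The interview ends at 09:59 + 245 min = 14:04.
The interview starts at 14:04 − 65 min = 12:59.
The standup ends at 12:59 − 90 min = 11:29.
The retro starts at 11:29 − 205 min = 08:04.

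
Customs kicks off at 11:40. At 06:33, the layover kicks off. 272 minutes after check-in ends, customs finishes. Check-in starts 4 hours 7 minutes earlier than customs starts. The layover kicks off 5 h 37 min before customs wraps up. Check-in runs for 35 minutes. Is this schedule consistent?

No

Check-in starts at 11:40 − 247 min = 07:33.
Check-in ends at 07:33 + 35 min = 08:08.
Customs ends at 08:08 + 272 min = 12:40.
The layover starts at 12:40 − 337 min = 07:03.
But the layover is also said to start at 06:33 — a 30-minute conflict.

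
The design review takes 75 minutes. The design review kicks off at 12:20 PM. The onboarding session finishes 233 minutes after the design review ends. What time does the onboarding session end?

5:28 PM

The design review ends at 12:20 PM + 75 min = 1:35 PM.
The onboarding session ends at 1:35 PM + 233 min = 5:28 PM.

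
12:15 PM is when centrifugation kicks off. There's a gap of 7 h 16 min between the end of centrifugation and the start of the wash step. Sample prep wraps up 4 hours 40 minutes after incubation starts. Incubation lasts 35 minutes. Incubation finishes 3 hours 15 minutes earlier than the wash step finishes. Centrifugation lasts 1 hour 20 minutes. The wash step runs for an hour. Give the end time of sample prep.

Centrifugation ends at 12:15 PM + 80 min = 1:35 PM.
The wash step starts at 1:35 PM + 436 min = 8:51 PM.
The wash step ends at 8:51 PM + 60 min = 9:51 PM.
Incubation ends at 9:51 PM − 195 min = 6:36 PM.
Incubation starts at 6:36 PM − 35 min = 6:01 PM.
Sample prep ends at 6:01 PM + 280 min = 10:41 PM.

10:41 PM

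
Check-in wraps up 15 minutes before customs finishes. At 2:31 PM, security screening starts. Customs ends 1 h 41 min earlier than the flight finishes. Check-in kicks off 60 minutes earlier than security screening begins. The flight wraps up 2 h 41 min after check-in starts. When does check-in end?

Check-in starts at 2:31 PM − 60 min = 1:31 PM.
The flight ends at 1:31 PM + 161 min = 4:12 PM.
Customs ends at 4:12 PM − 101 min = 2:31 PM.
Check-in ends at 2:31 PM − 15 min = 2:16 PM.

2:16 PM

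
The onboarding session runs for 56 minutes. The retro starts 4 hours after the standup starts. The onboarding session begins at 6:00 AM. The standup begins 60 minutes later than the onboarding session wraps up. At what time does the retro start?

The onboarding session ends at 6:00 AM + 56 min = 6:56 AM.
The standup starts at 6:56 AM + 60 min = 7:56 AM.
The retro starts at 7:56 AM + 240 min = 11:56 AM.

11:56 AM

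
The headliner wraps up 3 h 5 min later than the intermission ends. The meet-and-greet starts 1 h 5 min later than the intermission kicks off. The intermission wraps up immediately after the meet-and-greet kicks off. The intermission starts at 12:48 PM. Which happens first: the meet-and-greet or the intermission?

the intermission

The meet-and-greet starts at 12:48 PM + 65 min = 1:53 PM.
The meet-and-greet starts at 1:53 PM and the intermission starts at 12:48 PM, so the intermission is first.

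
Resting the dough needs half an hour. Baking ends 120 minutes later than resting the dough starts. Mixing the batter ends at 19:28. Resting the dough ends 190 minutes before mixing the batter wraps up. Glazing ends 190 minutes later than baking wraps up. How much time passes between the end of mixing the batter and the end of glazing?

1 h 30 min

Resting the dough ends at 19:28 − 190 min = 16:18.
Resting the dough starts at 16:18 − 30 min = 15:48.
Baking ends at 15:48 + 120 min = 17:48.
Glazing ends at 17:48 + 190 min = 20:58.
From 19:28 to 20:58 is 1 h 30 min.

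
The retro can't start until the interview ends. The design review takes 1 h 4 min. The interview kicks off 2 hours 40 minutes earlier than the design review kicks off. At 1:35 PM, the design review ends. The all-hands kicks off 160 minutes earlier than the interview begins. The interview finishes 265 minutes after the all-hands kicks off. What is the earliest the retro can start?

11:36 AM

The design review starts at 1:35 PM − 64 min = 12:31 PM.
The interview starts at 12:31 PM − 160 min = 9:51 AM.
The all-hands starts at 9:51 AM − 160 min = 7:11 AM.
The interview ends at 7:11 AM + 265 min = 11:36 AM.
The retro is bounded by the interview, so the earliest it can start is 11:36 AM.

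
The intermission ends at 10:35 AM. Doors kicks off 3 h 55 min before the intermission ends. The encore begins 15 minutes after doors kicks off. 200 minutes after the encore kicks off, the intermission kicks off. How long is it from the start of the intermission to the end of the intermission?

Doors starts at 10:35 AM − 235 min = 6:40 AM.
The encore starts at 6:40 AM + 15 min = 6:55 AM.
The intermission starts at 6:55 AM + 200 min = 10:15 AM.
From 10:15 AM to 10:35 AM is 20 minutes.

20 minutes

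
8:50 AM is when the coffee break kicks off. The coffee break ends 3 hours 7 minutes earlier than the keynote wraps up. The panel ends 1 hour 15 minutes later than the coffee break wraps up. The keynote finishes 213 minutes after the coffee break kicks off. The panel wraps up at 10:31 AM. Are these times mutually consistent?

The keynote ends at 8:50 AM + 213 min = 12:23 PM.
The coffee break ends at 12:23 PM − 187 min = 9:16 AM.
The panel ends at 9:16 AM + 75 min = 10:31 AM.
That matches the stated 10:31 AM, so the schedule is consistent.

Yes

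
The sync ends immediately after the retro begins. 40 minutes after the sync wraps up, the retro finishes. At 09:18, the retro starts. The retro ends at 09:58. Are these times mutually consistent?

The sync ends at 09:18.
The retro ends at 09:18 + 40 min = 09:58.
That matches the stated 09:58, so the schedule is consistent.

Yes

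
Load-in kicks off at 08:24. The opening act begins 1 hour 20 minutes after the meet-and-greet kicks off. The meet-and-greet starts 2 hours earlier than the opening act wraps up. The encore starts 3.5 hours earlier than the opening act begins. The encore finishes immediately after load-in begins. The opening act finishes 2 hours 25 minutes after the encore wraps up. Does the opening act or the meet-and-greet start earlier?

the meet-and-greet

The encore ends at 08:24.
The opening act ends at 08:24 + 145 min = 10:49.
The meet-and-greet starts at 10:49 − 120 min = 08:49.
The opening act starts at 08:49 + 80 min = 10:09.
The opening act starts at 10:09 and the meet-and-greet starts at 08:49, so the meet-and-greet is first.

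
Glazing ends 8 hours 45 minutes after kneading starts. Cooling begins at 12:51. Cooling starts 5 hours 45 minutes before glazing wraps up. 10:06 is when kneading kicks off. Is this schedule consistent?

Glazing ends at 10:06 + 525 min = 18:51.
Cooling starts at 18:51 − 345 min = 13:06.
But cooling is also said to start at 12:51 — a 15-minute conflict.

No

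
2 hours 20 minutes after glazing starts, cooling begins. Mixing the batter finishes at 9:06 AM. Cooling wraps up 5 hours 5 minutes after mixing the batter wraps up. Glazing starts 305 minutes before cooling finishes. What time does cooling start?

Cooling ends at 9:06 AM + 305 min = 2:11 PM.
Glazing starts at 2:11 PM − 305 min = 9:06 AM.
Cooling starts at 9:06 AM + 140 min = 11:26 AM.

11:26 AM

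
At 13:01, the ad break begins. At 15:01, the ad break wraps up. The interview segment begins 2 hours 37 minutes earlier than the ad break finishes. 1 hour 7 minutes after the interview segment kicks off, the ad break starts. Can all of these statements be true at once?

The interview segment starts at 15:01 − 157 min = 12:24.
The ad break starts at 12:24 + 67 min = 13:31.
But the ad break is also said to start at 13:01 — a 30-minute conflict.

No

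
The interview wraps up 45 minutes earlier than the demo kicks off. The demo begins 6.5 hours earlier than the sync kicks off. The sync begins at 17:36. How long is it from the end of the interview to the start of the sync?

The demo starts at 17:36 − 390 min = 11:06.
The interview ends at 11:06 − 45 min = 10:21.
From 10:21 to 17:36 is 7 h 15 min.

7 h 15 min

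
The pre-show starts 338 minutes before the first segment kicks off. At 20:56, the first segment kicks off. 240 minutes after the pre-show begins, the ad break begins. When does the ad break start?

The pre-show starts at 20:56 − 338 min = 15:18.
The ad break starts at 15:18 + 240 min = 19:18.

19:18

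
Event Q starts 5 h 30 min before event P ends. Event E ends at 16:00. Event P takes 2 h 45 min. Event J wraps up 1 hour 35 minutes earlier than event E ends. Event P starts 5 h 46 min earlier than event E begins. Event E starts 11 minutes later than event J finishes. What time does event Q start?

06:05

Event J ends at 16:00 − 95 min = 14:25.
Event E starts at 14:25 + 11 min = 14:36.
Event P starts at 14:36 − 346 min = 08:50.
Event P ends at 08:50 + 165 min = 11:35.
Event Q starts at 11:35 − 330 min = 06:05.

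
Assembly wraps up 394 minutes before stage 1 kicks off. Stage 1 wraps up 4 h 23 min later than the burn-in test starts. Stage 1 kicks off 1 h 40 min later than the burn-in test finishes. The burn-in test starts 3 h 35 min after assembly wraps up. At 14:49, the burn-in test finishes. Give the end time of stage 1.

Stage 1 starts at 14:49 + 100 min = 16:29.
Assembly ends at 16:29 − 394 min = 09:55.
The burn-in test starts at 09:55 + 215 min = 13:30.
Stage 1 ends at 13:30 + 263 min = 17:53.

17:53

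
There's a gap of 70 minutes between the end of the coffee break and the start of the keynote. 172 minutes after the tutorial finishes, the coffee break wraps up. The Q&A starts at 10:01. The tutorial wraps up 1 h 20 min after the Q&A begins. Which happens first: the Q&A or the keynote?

The tutorial ends at 10:01 + 80 min = 11:21.
The coffee break ends at 11:21 + 172 min = 14:13.
The keynote starts at 14:13 + 70 min = 15:23.
The Q&A starts at 10:01 and the keynote starts at 15:23, so the Q&A is first.

the Q&A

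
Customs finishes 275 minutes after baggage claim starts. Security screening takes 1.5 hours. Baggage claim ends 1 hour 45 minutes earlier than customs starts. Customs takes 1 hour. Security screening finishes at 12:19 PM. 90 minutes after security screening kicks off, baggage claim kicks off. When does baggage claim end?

2:09 PM

Security screening starts at 12:19 PM − 90 min = 10:49 AM.
Baggage claim starts at 10:49 AM + 90 min = 12:19 PM.
Customs ends at 12:19 PM + 275 min = 4:54 PM.
Customs starts at 4:54 PM − 60 min = 3:54 PM.
Baggage claim ends at 3:54 PM − 105 min = 2:09 PM.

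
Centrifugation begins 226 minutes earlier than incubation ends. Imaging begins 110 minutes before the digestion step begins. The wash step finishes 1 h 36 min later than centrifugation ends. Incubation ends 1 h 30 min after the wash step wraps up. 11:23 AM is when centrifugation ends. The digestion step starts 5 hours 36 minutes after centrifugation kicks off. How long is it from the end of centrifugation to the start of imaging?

The wash step ends at 11:23 AM + 96 min = 12:59 PM.
Incubation ends at 12:59 PM + 90 min = 2:29 PM.
Centrifugation starts at 2:29 PM − 226 min = 10:43 AM.
The digestion step starts at 10:43 AM + 336 min = 4:19 PM.
Imaging starts at 4:19 PM − 110 min = 2:29 PM.
From 11:23 AM to 2:29 PM is 3 h 6 min.

3 h 6 min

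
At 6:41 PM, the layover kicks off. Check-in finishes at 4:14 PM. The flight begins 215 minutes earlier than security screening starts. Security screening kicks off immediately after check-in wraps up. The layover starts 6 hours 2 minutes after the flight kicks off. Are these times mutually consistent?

Security screening starts at 4:14 PM.
The flight starts at 4:14 PM − 215 min = 12:39 PM.
The layover starts at 12:39 PM + 362 min = 6:41 PM.
That matches the stated 6:41 PM, so the schedule is consistent.

Yes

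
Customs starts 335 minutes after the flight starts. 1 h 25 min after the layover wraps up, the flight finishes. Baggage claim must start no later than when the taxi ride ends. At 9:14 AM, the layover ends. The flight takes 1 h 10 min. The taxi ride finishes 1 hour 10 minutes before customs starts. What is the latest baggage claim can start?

The flight ends at 9:14 AM + 85 min = 10:39 AM.
The flight starts at 10:39 AM − 70 min = 9:29 AM.
Customs starts at 9:29 AM + 335 min = 3:04 PM.
The taxi ride ends at 3:04 PM − 70 min = 1:54 PM.
Baggage claim is bounded by the taxi ride, so the latest it can start is 1:54 PM.

1:54 PM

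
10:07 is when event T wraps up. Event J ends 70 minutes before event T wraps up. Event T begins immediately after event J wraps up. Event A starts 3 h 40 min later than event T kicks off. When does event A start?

Event J ends at 10:07 − 70 min = 08:57.
So event T starts at 08:57.
Event A starts at 08:57 + 220 min = 12:37.

12:37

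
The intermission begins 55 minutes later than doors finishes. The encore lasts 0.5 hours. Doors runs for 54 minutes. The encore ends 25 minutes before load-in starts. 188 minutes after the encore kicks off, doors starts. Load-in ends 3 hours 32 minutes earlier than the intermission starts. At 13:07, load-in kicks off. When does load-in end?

13:37

The encore ends at 13:07 − 25 min = 12:42.
The encore starts at 12:42 − 30 min = 12:12.
Doors starts at 12:12 + 188 min = 15:20.
Doors ends at 15:20 + 54 min = 16:14.
The intermission starts at 16:14 + 55 min = 17:09.
Load-in ends at 17:09 − 212 min = 13:37.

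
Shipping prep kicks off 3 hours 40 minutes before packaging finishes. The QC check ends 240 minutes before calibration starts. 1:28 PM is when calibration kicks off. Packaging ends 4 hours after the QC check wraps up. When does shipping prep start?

The QC check ends at 1:28 PM − 240 min = 9:28 AM.
Packaging ends at 9:28 AM + 240 min = 1:28 PM.
Shipping prep starts at 1:28 PM − 220 min = 9:48 AM.

9:48 AM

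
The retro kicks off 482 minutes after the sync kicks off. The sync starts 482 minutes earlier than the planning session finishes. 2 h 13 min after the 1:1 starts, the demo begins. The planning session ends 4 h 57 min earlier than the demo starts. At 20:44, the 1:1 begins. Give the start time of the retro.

The demo starts at 20:44 + 133 min = 22:57.
The planning session ends at 22:57 − 297 min = 18:00.
The sync starts at 18:00 − 482 min = 09:58.
The retro starts at 09:58 + 482 min = 18:00.

18:00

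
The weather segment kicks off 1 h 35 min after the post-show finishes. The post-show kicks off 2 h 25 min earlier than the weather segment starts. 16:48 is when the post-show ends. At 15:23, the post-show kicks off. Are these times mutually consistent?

No

The weather segment starts at 16:48 + 95 min = 18:23.
The post-show starts at 18:23 − 145 min = 15:58.
But the post-show is also said to start at 15:23 — a 35-minute conflict.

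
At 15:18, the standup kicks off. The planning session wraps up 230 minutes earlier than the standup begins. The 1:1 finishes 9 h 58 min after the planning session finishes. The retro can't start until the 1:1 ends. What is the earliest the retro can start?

The planning session ends at 15:18 − 230 min = 11:28.
The 1:1 ends at 11:28 + 598 min = 21:26.
The retro is bounded by the 1:1, so the earliest it can start is 21:26.

21:26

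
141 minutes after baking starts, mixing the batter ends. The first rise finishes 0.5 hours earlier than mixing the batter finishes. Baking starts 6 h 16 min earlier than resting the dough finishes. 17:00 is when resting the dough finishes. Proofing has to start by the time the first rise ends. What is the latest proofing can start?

12:35

Baking starts at 17:00 − 376 min = 10:44.
Mixing the batter ends at 10:44 + 141 min = 13:05.
The first rise ends at 13:05 − 30 min = 12:35.
Proofing is bounded by the first rise, so the latest it can start is 12:35.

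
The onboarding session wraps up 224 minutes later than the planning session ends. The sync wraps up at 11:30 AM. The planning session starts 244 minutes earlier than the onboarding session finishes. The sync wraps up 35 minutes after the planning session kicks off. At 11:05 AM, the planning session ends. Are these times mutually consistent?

No

The onboarding session ends at 11:05 AM + 224 min = 2:49 PM.
The planning session starts at 2:49 PM − 244 min = 10:45 AM.
The sync ends at 10:45 AM + 35 min = 11:20 AM.
But the sync is also said to end at 11:30 AM — a 10-minute conflict.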